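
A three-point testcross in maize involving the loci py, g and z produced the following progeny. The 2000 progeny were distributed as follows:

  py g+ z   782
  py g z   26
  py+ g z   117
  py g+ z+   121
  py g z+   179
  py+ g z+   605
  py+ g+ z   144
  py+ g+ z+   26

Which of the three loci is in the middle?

The two most frequent reciprocal classes, py+ g z+ and py g+ z, are the parental types, so the F1 was py+ g z+ / py g+ z.
The two rarest classes, py+ g+ z+ and py g z, are the double crossovers. Comparing them with the parentals, only the g allele has switched, so g is the middle locus and the order is py – g – z.

g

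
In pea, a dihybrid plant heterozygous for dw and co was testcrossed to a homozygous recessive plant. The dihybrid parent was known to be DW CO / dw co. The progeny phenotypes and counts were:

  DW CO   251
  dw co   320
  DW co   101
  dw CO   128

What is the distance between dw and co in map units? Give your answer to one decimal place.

The recombinant classes are DW co and dw CO: 101 + 128 = 229.
Recombination frequency = 229/800 = 0.2863 ≈ 28.6%, i.e. 28.6 map units.

28.6 map units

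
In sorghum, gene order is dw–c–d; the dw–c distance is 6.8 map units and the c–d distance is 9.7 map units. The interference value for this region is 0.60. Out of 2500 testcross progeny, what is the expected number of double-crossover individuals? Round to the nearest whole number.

Map distances give recombination frequencies of 0.068 and 0.097 for the two intervals.
With interference 0.60 (so coincidence = 0.40), expected double-crossover frequency = 0.068 × 0.097 × 0.40 = 0.00264.
Expected number = 0.00264 × 2500 = 6.60 ≈ 7.

7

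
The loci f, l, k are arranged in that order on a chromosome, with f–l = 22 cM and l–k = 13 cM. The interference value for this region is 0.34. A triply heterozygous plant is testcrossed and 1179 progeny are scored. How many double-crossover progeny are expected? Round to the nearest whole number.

22

Map distances give recombination frequencies of 0.220 and 0.130 for the two intervals.
With interference 0.34 (so coincidence = 0.66), expected double-crossover frequency = 0.220 × 0.130 × 0.66 = 0.01888.
Expected number = 0.01888 × 1179 = 22.25 ≈ 22.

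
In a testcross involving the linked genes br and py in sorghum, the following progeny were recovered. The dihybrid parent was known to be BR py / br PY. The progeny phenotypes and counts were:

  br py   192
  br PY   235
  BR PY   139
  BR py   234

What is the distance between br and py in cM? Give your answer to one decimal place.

The recombinant classes are BR PY and br py: 139 + 192 = 331.
Recombination frequency = 331/800 = 0.4138 ≈ 41.4%, i.e. 41.4 cM.

41.4 cM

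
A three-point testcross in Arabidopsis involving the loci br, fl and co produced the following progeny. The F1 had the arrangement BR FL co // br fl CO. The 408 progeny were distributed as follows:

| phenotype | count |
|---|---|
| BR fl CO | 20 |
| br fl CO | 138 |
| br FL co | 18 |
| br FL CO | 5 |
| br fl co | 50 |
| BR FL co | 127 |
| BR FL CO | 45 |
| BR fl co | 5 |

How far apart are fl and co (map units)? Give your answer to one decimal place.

The two rarest classes, BR fl co and br FL CO, are the double crossovers. Comparing them with the parentals, only the fl allele has switched, so fl is the middle locus and the order is co – fl – br.
Crossovers in the co–fl interval produce the single-crossover classes BR FL CO and br fl co (45 + 50 = 95) plus the double crossovers (10).
RF(co–fl) = (95 + 10) / 408 = 105/408 = 0.2574 → 25.7 map units.

25.7 map units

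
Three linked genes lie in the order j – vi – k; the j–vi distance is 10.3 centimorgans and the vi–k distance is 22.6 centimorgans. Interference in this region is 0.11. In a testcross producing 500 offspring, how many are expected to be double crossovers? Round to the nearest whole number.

Map distances give recombination frequencies of 0.103 and 0.226 for the two intervals.
With interference 0.11 (so coincidence = 0.89), expected double-crossover frequency = 0.103 × 0.226 × 0.89 = 0.02072.
Expected number = 0.02072 × 500 = 10.36 ≈ 10.

10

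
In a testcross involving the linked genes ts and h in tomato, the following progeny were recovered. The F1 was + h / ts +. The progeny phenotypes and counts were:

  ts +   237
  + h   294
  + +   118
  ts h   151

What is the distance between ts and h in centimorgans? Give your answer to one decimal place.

The recombinant classes are + + and ts h: 118 + 151 = 269.
Recombination frequency = 269/800 = 0.3362 ≈ 33.6%, i.e. 33.6 centimorgans.

33.6 centimorgans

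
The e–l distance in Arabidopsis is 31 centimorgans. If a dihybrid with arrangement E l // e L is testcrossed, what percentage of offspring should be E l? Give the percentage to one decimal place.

34.5%

A map distance of 31 centimorgans corresponds to a recombination frequency of 0.310.
The F1 is E l / e L, so E l is a parental gamete class with expected frequency (1 − r)/2 = 0.690/2 = 0.3450.
That is 0.3450 = 34.5% of the progeny.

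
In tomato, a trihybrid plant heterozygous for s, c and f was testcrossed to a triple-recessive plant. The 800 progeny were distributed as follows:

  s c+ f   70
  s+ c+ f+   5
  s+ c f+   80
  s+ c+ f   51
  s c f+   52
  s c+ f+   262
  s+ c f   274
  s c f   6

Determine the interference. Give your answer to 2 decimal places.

0.52

The two most frequent reciprocal classes, s+ c f and s c+ f+, are the parental types, so the F1 was s+ c f / s c+ f+.
The two rarest classes, s c f and s+ c+ f+, are the double crossovers. Comparing them with the parentals, only the s allele has switched, so s is the middle locus and the order is f – s – c.
f–s: (150 + 11)/800 = 0.2013; s–c: (103 + 11)/800 = 0.1425.
Expected DCO frequency = 0.2013 × 0.1425 ≈ 0.02869; observed = 11/800 ≈ 0.01375.
Coefficient of coincidence = 0.01375/0.02869 ≈ 0.48; interference = 1 − 0.48 = 0.52.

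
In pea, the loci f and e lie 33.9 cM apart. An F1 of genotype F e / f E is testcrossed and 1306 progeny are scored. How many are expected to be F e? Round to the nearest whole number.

432

A map distance of 33.9 cM corresponds to a recombination frequency of 0.339.
The F1 is F e / f E, so F e is a parental gamete class with expected frequency (1 − r)/2 = 0.661/2 = 0.3305.
Expected number = 0.3305 × 1306 = 431.63 ≈ 432.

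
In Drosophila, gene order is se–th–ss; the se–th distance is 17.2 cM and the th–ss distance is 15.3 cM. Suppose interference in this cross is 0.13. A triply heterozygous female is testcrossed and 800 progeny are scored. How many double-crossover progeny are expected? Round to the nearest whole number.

18

Map distances give recombination frequencies of 0.172 and 0.153 for the two intervals.
With interference 0.13 (so coincidence = 0.87), expected double-crossover frequency = 0.172 × 0.153 × 0.87 = 0.02289.
Expected number = 0.02289 × 800 = 18.32 ≈ 18.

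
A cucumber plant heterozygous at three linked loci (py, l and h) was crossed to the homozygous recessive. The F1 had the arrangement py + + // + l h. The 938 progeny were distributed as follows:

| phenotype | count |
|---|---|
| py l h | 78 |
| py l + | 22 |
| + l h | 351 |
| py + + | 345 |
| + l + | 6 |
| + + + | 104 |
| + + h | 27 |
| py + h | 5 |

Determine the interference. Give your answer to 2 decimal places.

0.11

The two rarest classes, py + h and + l +, are the double crossovers. Comparing them with the parentals, only the h allele has switched, so h is the middle locus and the order is l – h – py.
l–h: (49 + 11)/938 = 0.0640; h–py: (182 + 11)/938 = 0.2058.
Expected DCO frequency = 0.0640 × 0.2058 ≈ 0.01317; observed = 11/938 ≈ 0.01173.
Coefficient of coincidence = 0.01173/0.01317 ≈ 0.89; interference = 1 − 0.89 = 0.11.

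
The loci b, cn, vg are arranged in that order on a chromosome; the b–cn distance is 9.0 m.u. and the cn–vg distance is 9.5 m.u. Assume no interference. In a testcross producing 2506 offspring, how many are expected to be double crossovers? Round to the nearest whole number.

Map distances give recombination frequencies of 0.090 and 0.095 for the two intervals.
With no interference, expected double-crossover frequency = 0.090 × 0.095 = 0.00855.
Expected number = 0.00855 × 2506 = 21.43 ≈ 21.

21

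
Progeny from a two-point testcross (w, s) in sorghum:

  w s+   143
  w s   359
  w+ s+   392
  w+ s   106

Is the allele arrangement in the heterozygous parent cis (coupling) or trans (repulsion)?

The two most frequent classes are w+ s+ (392) and w s (359); these are the parental (non-recombinant) types.
So the F1 carried w+ s+ on one chromosome and w s on the other — the recessive alleles are on the same chromosome (cis / coupling).

cis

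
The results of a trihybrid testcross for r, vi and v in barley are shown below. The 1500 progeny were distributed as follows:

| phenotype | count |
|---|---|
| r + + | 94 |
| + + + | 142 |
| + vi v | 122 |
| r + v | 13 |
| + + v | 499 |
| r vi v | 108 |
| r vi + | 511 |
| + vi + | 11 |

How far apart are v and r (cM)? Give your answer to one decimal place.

18.3 cM

The two most frequent reciprocal classes, r vi + and + + v, are the parental types, so the F1 was r vi + / + + v.
The two rarest classes, + vi + and r + v, are the double crossovers. Comparing them with the parentals, only the r allele has switched, so r is the middle locus and the order is vi – r – v.
Crossovers in the r–v interval produce the single-crossover classes r vi v and + + + (108 + 142 = 250) plus the double crossovers (24).
RF(r–v) = (250 + 24) / 1500 = 274/1500 = 0.1827 → 18.3 cM.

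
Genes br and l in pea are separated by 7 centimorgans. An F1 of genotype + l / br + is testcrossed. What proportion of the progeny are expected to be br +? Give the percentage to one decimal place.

A map distance of 7 centimorgans corresponds to a recombination frequency of 0.070.
The F1 is + l / br +, so br + is a parental gamete class with expected frequency (1 − r)/2 = 0.930/2 = 0.4650.
That is 0.4650 = 46.5% of the progeny.

46.5%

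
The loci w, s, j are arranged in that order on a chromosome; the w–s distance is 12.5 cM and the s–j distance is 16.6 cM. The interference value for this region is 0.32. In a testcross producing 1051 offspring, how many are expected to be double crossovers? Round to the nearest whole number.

15

Map distances give recombination frequencies of 0.125 and 0.166 for the two intervals.
With interference 0.32 (so coincidence = 0.68), expected double-crossover frequency = 0.125 × 0.166 × 0.68 = 0.01411.
Expected number = 0.01411 × 1051 = 14.83 ≈ 15.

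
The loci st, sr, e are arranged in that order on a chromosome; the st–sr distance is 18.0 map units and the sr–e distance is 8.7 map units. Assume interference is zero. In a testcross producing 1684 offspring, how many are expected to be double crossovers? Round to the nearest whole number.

Map distances give recombination frequencies of 0.180 and 0.087 for the two intervals.
With no interference, expected double-crossover frequency = 0.180 × 0.087 = 0.01566.
Expected number = 0.01566 × 1684 = 26.37 ≈ 26.

26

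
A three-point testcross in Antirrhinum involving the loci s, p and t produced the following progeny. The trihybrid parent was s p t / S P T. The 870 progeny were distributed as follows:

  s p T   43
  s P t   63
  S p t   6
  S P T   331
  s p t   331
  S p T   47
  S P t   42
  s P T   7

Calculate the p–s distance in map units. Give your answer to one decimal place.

The two rarest classes, S p t and s P T, are the double crossovers. Comparing them with the parentals, only the s allele has switched, so s is the middle locus and the order is t – s – p.
Crossovers in the s–p interval produce the single-crossover classes s P t and S p T (63 + 47 = 110) plus the double crossovers (13).
RF(s–p) = (110 + 13) / 870 = 123/870 = 0.1414 → 14.1 map units.

14.1 map units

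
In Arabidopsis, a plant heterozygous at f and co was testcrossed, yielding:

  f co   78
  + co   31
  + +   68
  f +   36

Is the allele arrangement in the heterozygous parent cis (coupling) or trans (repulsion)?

cis

The two most frequent classes are + + (68) and f co (78); these are the parental (non-recombinant) types.
So the F1 carried + + on one chromosome and f co on the other — the recessive alleles are on the same chromosome (cis / coupling).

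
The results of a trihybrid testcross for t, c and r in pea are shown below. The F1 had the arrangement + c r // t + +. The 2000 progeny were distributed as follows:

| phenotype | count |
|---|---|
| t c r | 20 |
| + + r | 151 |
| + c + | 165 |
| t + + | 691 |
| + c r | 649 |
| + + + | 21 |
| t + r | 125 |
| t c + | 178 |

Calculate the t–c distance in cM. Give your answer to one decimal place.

The two rarest classes, t c r and + + +, are the double crossovers. Comparing them with the parentals, only the t allele has switched, so t is the middle locus and the order is r – t – c.
Crossovers in the t–c interval produce the single-crossover classes + + r and t c + (151 + 178 = 329) plus the double crossovers (41).
RF(t–c) = (329 + 41) / 2000 = 370/2000 = 0.1850 → 18.5 cM.

18.5 cM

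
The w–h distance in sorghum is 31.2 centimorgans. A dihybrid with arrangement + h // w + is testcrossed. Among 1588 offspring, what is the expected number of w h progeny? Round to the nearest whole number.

A map distance of 31.2 centimorgans corresponds to a recombination frequency of 0.312.
The F1 is + h / w +, so w h is a recombinant gamete class with expected frequency r/2 = 0.312/2 = 0.1560.
Expected number = 0.1560 × 1588 = 247.73 ≈ 248.

248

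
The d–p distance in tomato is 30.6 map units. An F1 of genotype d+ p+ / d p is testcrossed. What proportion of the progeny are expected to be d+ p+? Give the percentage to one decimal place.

34.7%

A map distance of 30.6 map units corresponds to a recombination frequency of 0.306.
The F1 is d+ p+ / d p, so d+ p+ is a parental gamete class with expected frequency (1 − r)/2 = 0.694/2 = 0.3470.
That is 0.3470 = 34.7% of the progeny.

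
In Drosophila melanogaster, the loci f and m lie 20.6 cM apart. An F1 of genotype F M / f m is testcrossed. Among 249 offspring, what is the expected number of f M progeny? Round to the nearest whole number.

26

A map distance of 20.6 cM corresponds to a recombination frequency of 0.206.
The F1 is F M / f m, so f M is a recombinant gamete class with expected frequency r/2 = 0.206/2 = 0.1030.
Expected number = 0.1030 × 249 = 25.65 ≈ 26.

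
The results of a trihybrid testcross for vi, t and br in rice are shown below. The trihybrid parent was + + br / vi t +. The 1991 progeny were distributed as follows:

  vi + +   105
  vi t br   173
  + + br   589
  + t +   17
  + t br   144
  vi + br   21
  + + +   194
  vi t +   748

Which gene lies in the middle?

The two rarest classes, vi + br and + t +, are the double crossovers. Comparing them with the parentals, only the vi allele has switched, so vi is the middle locus and the order is br – vi – t.

vi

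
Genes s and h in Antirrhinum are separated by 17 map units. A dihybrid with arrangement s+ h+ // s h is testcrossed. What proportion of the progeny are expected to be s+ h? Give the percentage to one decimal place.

A map distance of 17 map units corresponds to a recombination frequency of 0.170.
The F1 is s+ h+ / s h, so s+ h is a recombinant gamete class with expected frequency r/2 = 0.170/2 = 0.0850.
That is 0.0850 = 8.5% of the progeny.

8.5%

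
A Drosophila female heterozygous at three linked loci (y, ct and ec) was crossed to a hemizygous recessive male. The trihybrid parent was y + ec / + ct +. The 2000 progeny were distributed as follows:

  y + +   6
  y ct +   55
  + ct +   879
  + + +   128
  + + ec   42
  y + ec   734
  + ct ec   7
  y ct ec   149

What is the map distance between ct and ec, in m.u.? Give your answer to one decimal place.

14.5 m.u.

The two rarest classes, y + + and + ct ec, are the double crossovers. Comparing them with the parentals, only the ec allele has switched, so ec is the middle locus and the order is ct – ec – y.
Crossovers in the ct–ec interval produce the single-crossover classes y ct ec and + + + (149 + 128 = 277) plus the double crossovers (13).
RF(ct–ec) = (277 + 13) / 2000 = 290/2000 = 0.1450 → 14.5 m.u.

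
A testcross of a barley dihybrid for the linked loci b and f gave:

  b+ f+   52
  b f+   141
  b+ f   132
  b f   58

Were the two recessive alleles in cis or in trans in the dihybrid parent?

trans

The two most frequent classes are b+ f (132) and b f+ (141); these are the parental (non-recombinant) types.
So the F1 carried b+ f on one chromosome and b f+ on the other — the recessive alleles are on opposite chromosomes (trans / repulsion).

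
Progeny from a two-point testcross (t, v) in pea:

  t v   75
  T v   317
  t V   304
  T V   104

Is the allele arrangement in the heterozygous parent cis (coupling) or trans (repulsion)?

trans

The two most frequent classes are T v (317) and t V (304); these are the parental (non-recombinant) types.
So the F1 carried T v on one chromosome and t V on the other — the recessive alleles are on opposite chromosomes (trans / repulsion).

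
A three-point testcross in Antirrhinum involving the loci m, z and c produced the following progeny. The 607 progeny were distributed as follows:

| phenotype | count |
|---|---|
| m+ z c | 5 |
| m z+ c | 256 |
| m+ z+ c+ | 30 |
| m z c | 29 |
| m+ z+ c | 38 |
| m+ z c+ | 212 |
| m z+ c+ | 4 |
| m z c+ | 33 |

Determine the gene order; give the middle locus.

c

The two most frequent reciprocal classes, m+ z c+ and m z+ c, are the parental types, so the F1 was m+ z c+ / m z+ c.
The two rarest classes, m+ z c and m z+ c+, are the double crossovers. Comparing them with the parentals, only the c allele has switched, so c is the middle locus and the order is z – c – m.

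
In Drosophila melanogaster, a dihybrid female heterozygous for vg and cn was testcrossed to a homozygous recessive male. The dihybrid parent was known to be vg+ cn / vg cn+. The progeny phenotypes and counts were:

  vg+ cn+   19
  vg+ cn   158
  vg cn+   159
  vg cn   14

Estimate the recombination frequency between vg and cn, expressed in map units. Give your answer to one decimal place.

The recombinant classes are vg+ cn+ and vg cn: 19 + 14 = 33.
Recombination frequency = 33/350 = 0.0943 ≈ 9.4%, i.e. 9.4 map units.

9.4 map units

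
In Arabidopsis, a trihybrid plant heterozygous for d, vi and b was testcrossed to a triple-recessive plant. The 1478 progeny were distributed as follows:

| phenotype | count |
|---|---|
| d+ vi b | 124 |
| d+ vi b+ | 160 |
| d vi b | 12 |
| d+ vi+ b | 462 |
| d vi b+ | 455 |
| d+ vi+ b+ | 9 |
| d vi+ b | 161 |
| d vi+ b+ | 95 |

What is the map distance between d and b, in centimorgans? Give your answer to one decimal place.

23.1 centimorgans

The two most frequent reciprocal classes, d+ vi+ b and d vi b+, are the parental types, so the F1 was d+ vi+ b / d vi b+.
The two rarest classes, d+ vi+ b+ and d vi b, are the double crossovers. Comparing them with the parentals, only the b allele has switched, so b is the middle locus and the order is d – b – vi.
Crossovers in the d–b interval produce the single-crossover classes d vi+ b and d+ vi b+ (161 + 160 = 321) plus the double crossovers (21).
RF(d–b) = (321 + 21) / 1478 = 342/1478 = 0.2314 → 23.1 centimorgans.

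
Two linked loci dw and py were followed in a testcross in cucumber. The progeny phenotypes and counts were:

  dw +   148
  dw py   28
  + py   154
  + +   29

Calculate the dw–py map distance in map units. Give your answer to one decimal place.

15.9 map units

The two most frequent classes, + py (154) and dw + (148), are the parental types, so the F1 was + py / dw +.
The recombinant classes are + + and dw py: 29 + 28 = 57.
Recombination frequency = 57/359 = 0.1588 ≈ 15.9%, i.e. 15.9 map units.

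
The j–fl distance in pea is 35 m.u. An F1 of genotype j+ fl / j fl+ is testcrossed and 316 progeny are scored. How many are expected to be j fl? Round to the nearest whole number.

55

A map distance of 35 m.u. corresponds to a recombination frequency of 0.350.
The F1 is j+ fl / j fl+, so j fl is a recombinant gamete class with expected frequency r/2 = 0.350/2 = 0.1750.
Expected number = 0.1750 × 316 = 55.30 ≈ 55.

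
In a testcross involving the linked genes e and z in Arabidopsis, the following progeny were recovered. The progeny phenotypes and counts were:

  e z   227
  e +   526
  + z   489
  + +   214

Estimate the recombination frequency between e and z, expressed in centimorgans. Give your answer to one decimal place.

The two most frequent classes, + z (489) and e + (526), are the parental types, so the F1 was + z / e +.
The recombinant classes are + + and e z: 214 + 227 = 441.
Recombination frequency = 441/1456 = 0.3029 ≈ 30.3%, i.e. 30.3 centimorgans.

30.3 centimorgans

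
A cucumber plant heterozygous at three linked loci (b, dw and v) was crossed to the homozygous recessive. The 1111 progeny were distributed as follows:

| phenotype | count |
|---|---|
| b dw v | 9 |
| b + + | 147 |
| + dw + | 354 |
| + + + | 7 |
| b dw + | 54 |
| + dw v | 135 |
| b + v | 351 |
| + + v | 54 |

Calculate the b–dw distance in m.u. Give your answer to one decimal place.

11.2 m.u.

The two most frequent reciprocal classes, b + v and + dw +, are the parental types, so the F1 was b + v / + dw +.
The two rarest classes, b dw v and + + +, are the double crossovers. Comparing them with the parentals, only the dw allele has switched, so dw is the middle locus and the order is b – dw – v.
Crossovers in the b–dw interval produce the single-crossover classes + + v and b dw + (54 + 54 = 108) plus the double crossovers (16).
RF(b–dw) = (108 + 16) / 1111 = 124/1111 = 0.1116 → 11.2 m.u.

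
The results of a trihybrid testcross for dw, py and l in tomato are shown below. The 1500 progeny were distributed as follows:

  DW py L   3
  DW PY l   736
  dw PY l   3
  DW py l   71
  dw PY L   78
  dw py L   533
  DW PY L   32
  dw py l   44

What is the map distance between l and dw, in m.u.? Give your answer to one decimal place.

5.5 m.u.

The two most frequent reciprocal classes, dw py L and DW PY l, are the parental types, so the F1 was dw py L / DW PY l.
The two rarest classes, DW py L and dw PY l, are the double crossovers. Comparing them with the parentals, only the dw allele has switched, so dw is the middle locus and the order is py – dw – l.
Crossovers in the dw–l interval produce the single-crossover classes dw py l and DW PY L (44 + 32 = 76) plus the double crossovers (6).
RF(dw–l) = (76 + 6) / 1500 = 82/1500 = 0.0547 → 5.5 m.u.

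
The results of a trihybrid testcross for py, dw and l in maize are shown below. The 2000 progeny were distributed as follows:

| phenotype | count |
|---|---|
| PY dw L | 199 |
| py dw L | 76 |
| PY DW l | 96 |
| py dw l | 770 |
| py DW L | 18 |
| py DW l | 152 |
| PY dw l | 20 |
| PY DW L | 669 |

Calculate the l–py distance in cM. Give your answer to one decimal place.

10.5 cM

The two most frequent reciprocal classes, PY DW L and py dw l, are the parental types, so the F1 was PY DW L / py dw l.
The two rarest classes, py DW L and PY dw l, are the double crossovers. Comparing them with the parentals, only the py allele has switched, so py is the middle locus and the order is dw – py – l.
Crossovers in the py–l interval produce the single-crossover classes PY DW l and py dw L (96 + 76 = 172) plus the double crossovers (38).
RF(py–l) = (172 + 38) / 2000 = 210/2000 = 0.1050 → 10.5 cM.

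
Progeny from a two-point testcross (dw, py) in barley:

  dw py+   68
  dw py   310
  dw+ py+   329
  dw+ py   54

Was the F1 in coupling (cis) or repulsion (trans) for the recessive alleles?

The two most frequent classes are dw+ py+ (329) and dw py (310); these are the parental (non-recombinant) types.
So the F1 carried dw+ py+ on one chromosome and dw py on the other — the recessive alleles are on the same chromosome (cis / coupling).

cis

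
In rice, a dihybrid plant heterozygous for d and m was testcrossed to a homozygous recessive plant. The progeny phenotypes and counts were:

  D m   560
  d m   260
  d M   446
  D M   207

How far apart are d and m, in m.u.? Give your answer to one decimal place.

31.7 m.u.

The two most frequent classes, D m (560) and d M (446), are the parental types, so the F1 was D m / d M.
The recombinant classes are D M and d m: 207 + 260 = 467.
Recombination frequency = 467/1473 = 0.3170 ≈ 31.7%, i.e. 31.7 m.u.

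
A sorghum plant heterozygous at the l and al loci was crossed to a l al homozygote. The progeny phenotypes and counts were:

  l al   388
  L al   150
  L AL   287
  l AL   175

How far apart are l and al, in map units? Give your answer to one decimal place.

32.5 map units

The two most frequent classes, L AL (287) and l al (388), are the parental types, so the F1 was L AL / l al.
The recombinant classes are L al and l AL: 150 + 175 = 325.
Recombination frequency = 325/1000 = 0.3250 ≈ 32.5%, i.e. 32.5 map units.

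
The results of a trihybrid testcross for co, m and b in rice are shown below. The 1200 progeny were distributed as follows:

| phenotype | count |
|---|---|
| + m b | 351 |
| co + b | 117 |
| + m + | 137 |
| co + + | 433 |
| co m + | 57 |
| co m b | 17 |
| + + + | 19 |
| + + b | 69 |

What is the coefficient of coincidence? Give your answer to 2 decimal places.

0.92

The two most frequent reciprocal classes, co + + and + m b, are the parental types, so the F1 was co + + / + m b.
The two rarest classes, + + + and co m b, are the double crossovers. Comparing them with the parentals, only the co allele has switched, so co is the middle locus and the order is m – co – b.
m–co: (126 + 36)/1200 = 0.1350; co–b: (254 + 36)/1200 = 0.2417.
Expected DCO frequency = 0.1350 × 0.2417 ≈ 0.03263; observed = 36/1200 ≈ 0.03000.
Coefficient of coincidence = 0.03000/0.03263 ≈ 0.92.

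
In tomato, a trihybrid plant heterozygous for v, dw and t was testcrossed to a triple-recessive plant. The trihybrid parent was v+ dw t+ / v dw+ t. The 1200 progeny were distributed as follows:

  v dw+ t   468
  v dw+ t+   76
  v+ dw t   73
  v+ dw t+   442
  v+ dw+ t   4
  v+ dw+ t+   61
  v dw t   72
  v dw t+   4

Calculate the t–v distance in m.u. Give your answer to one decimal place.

13.1 m.u.

The two rarest classes, v dw t+ and v+ dw+ t, are the double crossovers. Comparing them with the parentals, only the v allele has switched, so v is the middle locus and the order is dw – v – t.
Crossovers in the v–t interval produce the single-crossover classes v+ dw t and v dw+ t+ (73 + 76 = 149) plus the double crossovers (8).
RF(v–t) = (149 + 8) / 1200 = 157/1200 = 0.1308 → 13.1 m.u.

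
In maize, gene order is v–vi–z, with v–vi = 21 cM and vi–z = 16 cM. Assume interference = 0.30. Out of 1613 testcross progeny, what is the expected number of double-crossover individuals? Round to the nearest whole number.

38

Map distances give recombination frequencies of 0.210 and 0.160 for the two intervals.
With interference 0.30 (so coincidence = 0.70), expected double-crossover frequency = 0.210 × 0.160 × 0.70 = 0.02352.
Expected number = 0.02352 × 1613 = 37.94 ≈ 38.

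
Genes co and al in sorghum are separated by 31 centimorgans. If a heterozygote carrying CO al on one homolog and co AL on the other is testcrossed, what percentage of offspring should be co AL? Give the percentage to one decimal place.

34.5%

A map distance of 31 centimorgans corresponds to a recombination frequency of 0.310.
The F1 is CO al / co AL, so co AL is a parental gamete class with expected frequency (1 − r)/2 = 0.690/2 = 0.3450.
That is 0.3450 = 34.5% of the progeny.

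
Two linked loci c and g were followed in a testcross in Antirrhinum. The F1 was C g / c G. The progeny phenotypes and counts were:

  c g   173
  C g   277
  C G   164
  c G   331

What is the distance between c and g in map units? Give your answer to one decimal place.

The recombinant classes are C G and c g: 164 + 173 = 337.
Recombination frequency = 337/945 = 0.3566 ≈ 35.7%, i.e. 35.7 map units.

35.7 map units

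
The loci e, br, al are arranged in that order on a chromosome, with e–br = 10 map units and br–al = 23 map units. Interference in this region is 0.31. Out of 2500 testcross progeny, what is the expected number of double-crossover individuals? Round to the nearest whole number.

40

Map distances give recombination frequencies of 0.100 and 0.230 for the two intervals.
With interference 0.31 (so coincidence = 0.69), expected double-crossover frequency = 0.100 × 0.230 × 0.69 = 0.01587.
Expected number = 0.01587 × 2500 = 39.68 ≈ 40.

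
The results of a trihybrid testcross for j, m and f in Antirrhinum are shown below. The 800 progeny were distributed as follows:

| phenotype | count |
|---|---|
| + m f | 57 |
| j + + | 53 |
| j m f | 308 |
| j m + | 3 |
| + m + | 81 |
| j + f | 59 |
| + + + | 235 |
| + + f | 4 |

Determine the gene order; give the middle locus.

f

The two most frequent reciprocal classes, + + + and j m f, are the parental types, so the F1 was + + + / j m f.
The two rarest classes, + + f and j m +, are the double crossovers. Comparing them with the parentals, only the f allele has switched, so f is the middle locus and the order is j – f – m.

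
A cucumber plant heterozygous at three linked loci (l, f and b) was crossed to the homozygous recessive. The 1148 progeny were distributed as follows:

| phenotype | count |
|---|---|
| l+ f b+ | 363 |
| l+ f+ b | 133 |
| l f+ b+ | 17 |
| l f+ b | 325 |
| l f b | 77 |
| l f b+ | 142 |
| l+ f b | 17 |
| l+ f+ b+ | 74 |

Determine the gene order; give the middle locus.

b

The two most frequent reciprocal classes, l f+ b and l+ f b+, are the parental types, so the F1 was l f+ b / l+ f b+.
The two rarest classes, l f+ b+ and l+ f b, are the double crossovers. Comparing them with the parentals, only the b allele has switched, so b is the middle locus and the order is l – b – f.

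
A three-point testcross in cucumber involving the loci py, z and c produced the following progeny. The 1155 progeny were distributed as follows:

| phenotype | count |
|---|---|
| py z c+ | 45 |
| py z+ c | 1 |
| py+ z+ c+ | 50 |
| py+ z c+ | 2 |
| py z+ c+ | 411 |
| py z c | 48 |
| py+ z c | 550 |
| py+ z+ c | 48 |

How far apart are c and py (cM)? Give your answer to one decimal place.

8.7 cM

The two most frequent reciprocal classes, py z+ c+ and py+ z c, are the parental types, so the F1 was py z+ c+ / py+ z c.
The two rarest classes, py z+ c and py+ z c+, are the double crossovers. Comparing them with the parentals, only the c allele has switched, so c is the middle locus and the order is py – c – z.
Crossovers in the py–c interval produce the single-crossover classes py+ z+ c+ and py z c (50 + 48 = 98) plus the double crossovers (3).
RF(py–c) = (98 + 3) / 1155 = 101/1155 = 0.0874 → 8.7 cM.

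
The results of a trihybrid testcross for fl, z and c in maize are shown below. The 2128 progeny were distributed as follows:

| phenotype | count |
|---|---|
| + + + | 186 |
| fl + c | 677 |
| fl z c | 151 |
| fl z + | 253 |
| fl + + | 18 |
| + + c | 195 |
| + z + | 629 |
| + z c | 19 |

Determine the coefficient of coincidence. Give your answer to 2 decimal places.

0.43

The two most frequent reciprocal classes, fl + c and + z +, are the parental types, so the F1 was fl + c / + z +.
The two rarest classes, fl + + and + z c, are the double crossovers. Comparing them with the parentals, only the c allele has switched, so c is the middle locus and the order is fl – c – z.
fl–c: (448 + 37)/2128 = 0.2279; c–z: (337 + 37)/2128 = 0.1758.
Expected DCO frequency = 0.2279 × 0.1758 ≈ 0.04006; observed = 37/2128 ≈ 0.01739.
Coefficient of coincidence = 0.01739/0.04006 ≈ 0.43.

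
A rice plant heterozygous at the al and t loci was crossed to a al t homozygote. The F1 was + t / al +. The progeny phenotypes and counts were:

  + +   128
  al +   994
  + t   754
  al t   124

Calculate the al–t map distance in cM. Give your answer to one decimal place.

12.6 cM

The recombinant classes are + + and al t: 128 + 124 = 252.
Recombination frequency = 252/2000 = 0.1260 ≈ 12.6%, i.e. 12.6 cM.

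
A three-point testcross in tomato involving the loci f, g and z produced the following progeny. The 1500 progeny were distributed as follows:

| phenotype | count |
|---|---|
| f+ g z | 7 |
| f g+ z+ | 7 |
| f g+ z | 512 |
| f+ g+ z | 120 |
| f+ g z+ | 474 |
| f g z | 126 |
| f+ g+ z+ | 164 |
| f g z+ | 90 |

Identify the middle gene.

z

The two most frequent reciprocal classes, f g+ z and f+ g z+, are the parental types, so the F1 was f g+ z / f+ g z+.
The two rarest classes, f g+ z+ and f+ g z, are the double crossovers. Comparing them with the parentals, only the z allele has switched, so z is the middle locus and the order is g – z – f.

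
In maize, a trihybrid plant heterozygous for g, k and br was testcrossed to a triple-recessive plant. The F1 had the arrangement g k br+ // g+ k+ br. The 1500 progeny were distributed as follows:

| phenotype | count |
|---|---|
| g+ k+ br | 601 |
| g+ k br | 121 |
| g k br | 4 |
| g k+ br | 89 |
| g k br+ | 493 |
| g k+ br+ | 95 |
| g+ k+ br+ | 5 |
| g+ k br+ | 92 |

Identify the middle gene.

br

The two rarest classes, g k br and g+ k+ br+, are the double crossovers. Comparing them with the parentals, only the br allele has switched, so br is the middle locus and the order is g – br – k.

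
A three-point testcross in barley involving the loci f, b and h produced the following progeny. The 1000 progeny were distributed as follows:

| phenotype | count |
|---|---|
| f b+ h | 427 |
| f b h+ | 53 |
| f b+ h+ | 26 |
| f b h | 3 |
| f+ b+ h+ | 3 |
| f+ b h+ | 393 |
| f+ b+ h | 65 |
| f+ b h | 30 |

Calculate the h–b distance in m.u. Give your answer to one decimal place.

6.2 m.u.

The two most frequent reciprocal classes, f b+ h and f+ b h+, are the parental types, so the F1 was f b+ h / f+ b h+.
The two rarest classes, f b h and f+ b+ h+, are the double crossovers. Comparing them with the parentals, only the b allele has switched, so b is the middle locus and the order is f – b – h.
Crossovers in the b–h interval produce the single-crossover classes f b+ h+ and f+ b h (26 + 30 = 56) plus the double crossovers (6).
RF(b–h) = (56 + 6) / 1000 = 62/1000 = 0.0620 → 6.2 m.u.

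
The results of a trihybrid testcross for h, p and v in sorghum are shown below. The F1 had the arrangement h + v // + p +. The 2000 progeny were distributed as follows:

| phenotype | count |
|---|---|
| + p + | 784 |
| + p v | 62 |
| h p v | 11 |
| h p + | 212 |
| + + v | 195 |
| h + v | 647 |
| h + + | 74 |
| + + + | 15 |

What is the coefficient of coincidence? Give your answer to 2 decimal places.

The two rarest classes, h p v and + + +, are the double crossovers. Comparing them with the parentals, only the p allele has switched, so p is the middle locus and the order is v – p – h.
v–p: (136 + 26)/2000 = 0.0810; p–h: (407 + 26)/2000 = 0.2165.
Expected DCO frequency = 0.0810 × 0.2165 ≈ 0.01754; observed = 26/2000 ≈ 0.01300.
Coefficient of coincidence = 0.01300/0.01754 ≈ 0.74.

0.74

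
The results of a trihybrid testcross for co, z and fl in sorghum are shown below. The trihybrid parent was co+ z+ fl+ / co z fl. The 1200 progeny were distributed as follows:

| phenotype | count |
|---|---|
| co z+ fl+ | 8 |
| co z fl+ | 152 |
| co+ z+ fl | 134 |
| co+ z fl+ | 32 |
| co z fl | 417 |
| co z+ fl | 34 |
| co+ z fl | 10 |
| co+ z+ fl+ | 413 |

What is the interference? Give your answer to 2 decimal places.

The two rarest classes, co z+ fl+ and co+ z fl, are the double crossovers. Comparing them with the parentals, only the co allele has switched, so co is the middle locus and the order is fl – co – z.
fl–co: (286 + 18)/1200 = 0.2533; co–z: (66 + 18)/1200 = 0.0700.
Expected DCO frequency = 0.2533 × 0.0700 ≈ 0.01773; observed = 18/1200 ≈ 0.01500.
Coefficient of coincidence = 0.01500/0.01773 ≈ 0.85; interference = 1 − 0.85 = 0.15.

0.15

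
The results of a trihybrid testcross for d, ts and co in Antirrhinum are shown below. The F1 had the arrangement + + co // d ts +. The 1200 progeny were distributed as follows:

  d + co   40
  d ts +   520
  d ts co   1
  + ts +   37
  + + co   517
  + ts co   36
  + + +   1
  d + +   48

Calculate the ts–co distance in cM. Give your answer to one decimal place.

7.2 cM

The two rarest classes, + + + and d ts co, are the double crossovers. Comparing them with the parentals, only the co allele has switched, so co is the middle locus and the order is d – co – ts.
Crossovers in the co–ts interval produce the single-crossover classes + ts co and d + + (36 + 48 = 84) plus the double crossovers (2).
RF(co–ts) = (84 + 2) / 1200 = 86/1200 = 0.0717 → 7.2 cM.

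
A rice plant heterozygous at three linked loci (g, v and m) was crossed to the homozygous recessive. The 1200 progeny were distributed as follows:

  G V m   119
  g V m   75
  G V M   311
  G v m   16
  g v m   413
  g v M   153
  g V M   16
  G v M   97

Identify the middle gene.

The two most frequent reciprocal classes, G V M and g v m, are the parental types, so the F1 was G V M / g v m.
The two rarest classes, g V M and G v m, are the double crossovers. Comparing them with the parentals, only the g allele has switched, so g is the middle locus and the order is m – g – v.

g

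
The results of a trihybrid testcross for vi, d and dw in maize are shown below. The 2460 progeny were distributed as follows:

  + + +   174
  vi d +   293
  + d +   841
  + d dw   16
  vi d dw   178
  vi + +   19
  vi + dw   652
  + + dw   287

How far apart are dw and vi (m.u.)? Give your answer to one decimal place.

The two most frequent reciprocal classes, vi + dw and + d +, are the parental types, so the F1 was vi + dw / + d +.
The two rarest classes, vi + + and + d dw, are the double crossovers. Comparing them with the parentals, only the dw allele has switched, so dw is the middle locus and the order is d – dw – vi.
Crossovers in the dw–vi interval produce the single-crossover classes + + dw and vi d + (287 + 293 = 580) plus the double crossovers (35).
RF(dw–vi) = (580 + 35) / 2460 = 615/2460 = 0.2500 → 25.0 m.u.

25.0 m.u.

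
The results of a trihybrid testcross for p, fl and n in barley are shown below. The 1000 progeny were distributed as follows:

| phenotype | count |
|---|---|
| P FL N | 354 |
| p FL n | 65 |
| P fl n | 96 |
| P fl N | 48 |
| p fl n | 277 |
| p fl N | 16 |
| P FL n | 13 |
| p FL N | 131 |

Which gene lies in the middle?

The two most frequent reciprocal classes, P FL N and p fl n, are the parental types, so the F1 was P FL N / p fl n.
The two rarest classes, P FL n and p fl N, are the double crossovers. Comparing them with the parentals, only the n allele has switched, so n is the middle locus and the order is fl – n – p.

n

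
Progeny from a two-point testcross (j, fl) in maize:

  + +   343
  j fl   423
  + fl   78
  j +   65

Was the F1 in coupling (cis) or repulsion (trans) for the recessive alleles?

The two most frequent classes are + + (343) and j fl (423); these are the parental (non-recombinant) types.
So the F1 carried + + on one chromosome and j fl on the other — the recessive alleles are on the same chromosome (cis / coupling).

cis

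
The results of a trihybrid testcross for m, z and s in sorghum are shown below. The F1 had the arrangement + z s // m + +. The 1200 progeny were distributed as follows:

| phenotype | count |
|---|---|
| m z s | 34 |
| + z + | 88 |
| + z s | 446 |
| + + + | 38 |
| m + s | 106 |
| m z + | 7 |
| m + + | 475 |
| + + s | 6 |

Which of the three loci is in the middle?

The two rarest classes, + + s and m z +, are the double crossovers. Comparing them with the parentals, only the z allele has switched, so z is the middle locus and the order is m – z – s.

z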